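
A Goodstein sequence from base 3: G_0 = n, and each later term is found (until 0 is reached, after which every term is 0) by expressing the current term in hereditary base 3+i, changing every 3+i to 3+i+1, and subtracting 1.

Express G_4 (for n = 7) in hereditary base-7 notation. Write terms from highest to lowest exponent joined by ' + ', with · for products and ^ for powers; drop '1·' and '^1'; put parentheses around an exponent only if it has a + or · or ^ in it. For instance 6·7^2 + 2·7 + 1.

7 —HB3→ 2·3 + 1 —bump→ 2·4 + 1 = 9 —(−1)→ 8
8 —HB4→ 2·4 —bump→ 2·5 = 10 —(−1)→ 9
9 —HB5→ 5 + 4 —bump→ 6 + 4 = 10 —(−1)→ 9
9 —HB6→ 6 + 3 —bump→ 7 + 3 = 10 —(−1)→ 9

7 + 2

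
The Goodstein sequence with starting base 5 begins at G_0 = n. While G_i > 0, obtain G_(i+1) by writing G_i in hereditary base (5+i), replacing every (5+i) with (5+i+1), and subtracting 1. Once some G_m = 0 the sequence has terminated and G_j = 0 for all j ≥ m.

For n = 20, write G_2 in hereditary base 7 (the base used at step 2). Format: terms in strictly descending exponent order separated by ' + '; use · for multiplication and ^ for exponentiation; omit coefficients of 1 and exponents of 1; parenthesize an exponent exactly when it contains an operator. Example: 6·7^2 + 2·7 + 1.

3·7 + 4

[0] 20 ≡ 4·5 (base 5). Lift 6: 24. −1: 23.
[1] 23 ≡ 3·6 + 5 (base 6). Lift 7: 26. −1: 25.
[2] 25 ≡ 3·7 + 4 (base 7). Lift 8: 28. −1: 27.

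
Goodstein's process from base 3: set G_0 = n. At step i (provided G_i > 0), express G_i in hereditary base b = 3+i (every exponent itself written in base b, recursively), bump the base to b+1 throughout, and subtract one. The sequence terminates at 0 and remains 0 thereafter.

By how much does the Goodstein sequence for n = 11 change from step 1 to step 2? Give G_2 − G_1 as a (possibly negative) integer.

8

i=0: 11 = 3^2 + 2 (b=3); 3→4: 4^2 + 2 = 18; 18−1 = 17
i=1: 17 = 4^2 + 1 (b=4); 4→5: 5^2 + 1 = 26; 26−1 = 25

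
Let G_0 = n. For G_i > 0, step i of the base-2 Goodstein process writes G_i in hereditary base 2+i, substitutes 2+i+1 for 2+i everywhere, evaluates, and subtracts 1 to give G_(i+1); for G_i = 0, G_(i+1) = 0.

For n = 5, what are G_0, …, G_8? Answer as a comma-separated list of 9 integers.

i=0: 5 = 2^2 + 1 (b=2); 2→3: 3^3 + 1 = 28; 28−1 = 27
i=1: 27 = 3^3 (b=3); 3→4: 4^4 = 256; 256−1 = 255
i=2: 255 = 3·4^3 + 3·4^2 + 3·4 + 3 (b=4); 4→5: 3·5^3 + 3·5^2 + 3·5 + 3 = 468; 468−1 = 467
i=3: 467 = 3·5^3 + 3·5^2 + 3·5 + 2 (b=5); 5→6: 3·6^3 + 3·6^2 + 3·6 + 2 = 776; 776−1 = 775
i=4: 775 = 3·6^3 + 3·6^2 + 3·6 + 1 (b=6); 6→7: 3·7^3 + 3·7^2 + 3·7 + 1 = 1198; 1198−1 = 1197
i=5: 1197 = 3·7^3 + 3·7^2 + 3·7 (b=7); 7→8: 3·8^3 + 3·8^2 + 3·8 = 1752; 1752−1 = 1751
i=6: 1751 = 3·8^3 + 3·8^2 + 2·8 + 7 (b=8); 8→9: 3·9^3 + 3·9^2 + 2·9 + 7 = 2455; 2455−1 = 2454
i=7: 2454 = 3·9^3 + 3·9^2 + 2·9 + 6 (b=9); 9→10: 3·10^3 + 3·10^2 + 2·10 + 6 = 3326; 3326−1 = 3325

5, 27, 255, 467, 775, 1197, 1751, 2454, 3325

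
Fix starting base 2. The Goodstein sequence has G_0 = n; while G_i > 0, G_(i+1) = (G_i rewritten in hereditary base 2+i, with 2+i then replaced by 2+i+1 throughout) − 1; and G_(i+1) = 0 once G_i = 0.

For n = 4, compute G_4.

4 —HB2→ 2^2 —bump→ 3^3 = 27 —(−1)→ 26
26 —HB3→ 2·3^2 + 2·3 + 2 —bump→ 2·4^2 + 2·4 + 2 = 42 —(−1)→ 41
41 —HB4→ 2·4^2 + 2·4 + 1 —bump→ 2·5^2 + 2·5 + 1 = 61 —(−1)→ 60
60 —HB5→ 2·5^2 + 2·5 —bump→ 2·6^2 + 2·6 = 84 —(−1)→ 83

83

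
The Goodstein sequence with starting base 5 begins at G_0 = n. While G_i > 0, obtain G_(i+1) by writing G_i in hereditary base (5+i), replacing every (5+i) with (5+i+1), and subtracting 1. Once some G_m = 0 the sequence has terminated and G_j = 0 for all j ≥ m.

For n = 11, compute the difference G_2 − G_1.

base 5: 11 = 2·5 + 1; at 6: 2·6 + 1 = 13; next = 12
base 6: 12 = 2·6; at 7: 2·7 = 14; next = 13

1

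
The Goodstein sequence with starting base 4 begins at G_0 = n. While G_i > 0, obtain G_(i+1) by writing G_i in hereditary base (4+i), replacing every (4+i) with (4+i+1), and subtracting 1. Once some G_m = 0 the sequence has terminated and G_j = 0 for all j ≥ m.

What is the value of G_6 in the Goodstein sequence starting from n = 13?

21

13 —HB4→ 3·4 + 1 —bump→ 3·5 + 1 = 16 —(−1)→ 15
15 —HB5→ 3·5 —bump→ 3·6 = 18 —(−1)→ 17
17 —HB6→ 2·6 + 5 —bump→ 2·7 + 5 = 19 —(−1)→ 18
18 —HB7→ 2·7 + 4 —bump→ 2·8 + 4 = 20 —(−1)→ 19
19 —HB8→ 2·8 + 3 —bump→ 2·9 + 3 = 21 —(−1)→ 20
20 —HB9→ 2·9 + 2 —bump→ 2·10 + 2 = 22 —(−1)→ 21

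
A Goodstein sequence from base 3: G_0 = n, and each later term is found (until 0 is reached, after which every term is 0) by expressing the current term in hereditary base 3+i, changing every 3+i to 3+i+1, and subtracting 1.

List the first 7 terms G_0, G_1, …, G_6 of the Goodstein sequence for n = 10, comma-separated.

i=0: 10 = 3^2 + 1 (b=3); 3→4: 4^2 + 1 = 17; 17−1 = 16
i=1: 16 = 4^2 (b=4); 4→5: 5^2 = 25; 25−1 = 24
i=2: 24 = 4·5 + 4 (b=5); 5→6: 4·6 + 4 = 28; 28−1 = 27
i=3: 27 = 4·6 + 3 (b=6); 6→7: 4·7 + 3 = 31; 31−1 = 30
i=4: 30 = 4·7 + 2 (b=7); 7→8: 4·8 + 2 = 34; 34−1 = 33
i=5: 33 = 4·8 + 1 (b=8); 8→9: 4·9 + 1 = 37; 37−1 = 36

10, 16, 24, 27, 30, 33, 36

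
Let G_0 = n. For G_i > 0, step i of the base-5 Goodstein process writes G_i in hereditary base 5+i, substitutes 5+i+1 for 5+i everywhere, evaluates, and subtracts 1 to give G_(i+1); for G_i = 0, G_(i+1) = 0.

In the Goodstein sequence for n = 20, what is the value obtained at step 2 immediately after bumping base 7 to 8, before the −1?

28

[0] 20 ≡ 4·5 (base 5). Lift 6: 24. −1: 23.
[1] 23 ≡ 3·6 + 5 (base 6). Lift 7: 26. −1: 25.
[2] 25 ≡ 3·7 + 4 (base 7). Lift 8: 28. −1: 27.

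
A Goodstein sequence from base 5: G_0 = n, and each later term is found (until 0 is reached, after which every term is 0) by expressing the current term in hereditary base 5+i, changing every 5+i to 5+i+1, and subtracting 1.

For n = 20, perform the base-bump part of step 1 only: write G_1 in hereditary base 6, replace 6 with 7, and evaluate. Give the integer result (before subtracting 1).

26

20 —HB5→ 4·5 —bump→ 4·6 = 24 —(−1)→ 23
23 —HB6→ 3·6 + 5 —bump→ 3·7 + 5 = 26 —(−1)→ 25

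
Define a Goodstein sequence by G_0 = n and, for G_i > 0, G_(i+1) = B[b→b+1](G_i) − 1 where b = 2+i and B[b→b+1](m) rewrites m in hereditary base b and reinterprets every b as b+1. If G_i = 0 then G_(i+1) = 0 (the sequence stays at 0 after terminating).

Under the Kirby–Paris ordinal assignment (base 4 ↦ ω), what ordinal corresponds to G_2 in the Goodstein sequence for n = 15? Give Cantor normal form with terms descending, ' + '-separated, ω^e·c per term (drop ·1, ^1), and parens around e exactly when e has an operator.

ω^(ω + 1) + ω^ω + 3

i=0: 15 = 2^(2 + 1) + 2^2 + 2 + 1 (b=2); 2→3: 3^(3 + 1) + 3^3 + 3 + 1 = 112; 112−1 = 111
i=1: 111 = 3^(3 + 1) + 3^3 + 3 (b=3); 3→4: 4^(4 + 1) + 4^4 + 4 = 1284; 1284−1 = 1283
i=2: 1283 = 4^(4 + 1) + 4^4 + 3 (b=4); 4→5: 5^(5 + 1) + 5^5 + 3 = 18753; 18753−1 = 18752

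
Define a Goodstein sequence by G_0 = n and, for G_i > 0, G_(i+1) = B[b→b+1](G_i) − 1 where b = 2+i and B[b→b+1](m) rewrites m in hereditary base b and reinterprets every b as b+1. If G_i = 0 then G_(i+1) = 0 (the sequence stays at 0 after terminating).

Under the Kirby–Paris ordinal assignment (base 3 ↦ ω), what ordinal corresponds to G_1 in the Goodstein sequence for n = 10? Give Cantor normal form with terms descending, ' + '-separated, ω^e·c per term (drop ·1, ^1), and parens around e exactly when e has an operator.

(0) 10|_2 = 2^(2 + 1) + 2 ↦ 3^(3 + 1) + 3|_3 = 84 ⇒ 83
(1) 83|_3 = 3^(3 + 1) + 2 ↦ 4^(4 + 1) + 2|_4 = 1026 ⇒ 1025

ω^(ω + 1) + 2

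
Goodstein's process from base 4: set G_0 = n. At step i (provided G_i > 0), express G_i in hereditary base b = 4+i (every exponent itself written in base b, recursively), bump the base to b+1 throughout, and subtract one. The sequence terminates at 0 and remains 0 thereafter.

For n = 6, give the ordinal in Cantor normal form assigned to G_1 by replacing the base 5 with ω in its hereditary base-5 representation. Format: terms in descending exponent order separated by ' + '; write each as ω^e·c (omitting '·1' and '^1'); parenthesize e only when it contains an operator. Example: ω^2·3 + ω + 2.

ω + 1

step 0: 6 = 4 + 2; sub 5 for 4: 5 + 2; = 7; G_1 = 7−1 = 6
step 1: 6 = 5 + 1; sub 6 for 5: 6 + 1; = 7; G_2 = 7−1 = 6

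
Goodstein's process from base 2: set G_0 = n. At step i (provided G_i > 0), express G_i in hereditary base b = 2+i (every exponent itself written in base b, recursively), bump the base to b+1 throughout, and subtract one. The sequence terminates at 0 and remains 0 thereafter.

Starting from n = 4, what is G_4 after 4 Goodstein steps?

G_0=4  [base 2] 2^2  →[2↦3]→  3^3 = 27  −1 ⇒ G_1=26
G_1=26  [base 3] 2·3^2 + 2·3 + 2  →[3↦4]→  2·4^2 + 2·4 + 2 = 42  −1 ⇒ G_2=41
G_2=41  [base 4] 2·4^2 + 2·4 + 1  →[4↦5]→  2·5^2 + 2·5 + 1 = 61  −1 ⇒ G_3=60
G_3=60  [base 5] 2·5^2 + 2·5  →[5↦6]→  2·6^2 + 2·6 = 84  −1 ⇒ G_4=83
G_4=83  [base 6] 2·6^2 + 6 + 5  →[6↦7]→  2·7^2 + 7 + 5 = 110  −1 ⇒ G_5=109

83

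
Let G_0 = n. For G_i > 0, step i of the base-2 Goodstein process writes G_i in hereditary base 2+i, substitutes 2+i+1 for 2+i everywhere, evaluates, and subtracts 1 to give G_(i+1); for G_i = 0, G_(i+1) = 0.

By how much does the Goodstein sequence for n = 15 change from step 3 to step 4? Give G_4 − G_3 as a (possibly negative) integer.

G_0 = 15. HB_2(15) = 2^(2 + 1) + 2^2 + 2 + 1. Bump = 112. G_1 = 111.
G_1 = 111. HB_3(111) = 3^(3 + 1) + 3^3 + 3. Bump = 1284. G_2 = 1283.
G_2 = 1283. HB_4(1283) = 4^(4 + 1) + 4^4 + 3. Bump = 18753. G_3 = 18752.
G_3 = 18752. HB_5(18752) = 5^(5 + 1) + 5^5 + 2. Bump = 326594. G_4 = 326593.

307841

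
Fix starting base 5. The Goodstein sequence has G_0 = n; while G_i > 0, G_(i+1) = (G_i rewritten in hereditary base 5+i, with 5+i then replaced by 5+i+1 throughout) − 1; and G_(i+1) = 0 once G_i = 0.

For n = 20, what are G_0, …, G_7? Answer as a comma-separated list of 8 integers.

base 5: 20 = 4·5; at 6: 4·6 = 24; next = 23
base 6: 23 = 3·6 + 5; at 7: 3·7 + 5 = 26; next = 25
base 7: 25 = 3·7 + 4; at 8: 3·8 + 4 = 28; next = 27
base 8: 27 = 3·8 + 3; at 9: 3·9 + 3 = 30; next = 29
base 9: 29 = 3·9 + 2; at 10: 3·10 + 2 = 32; next = 31
base 10: 31 = 3·10 + 1; at 11: 3·11 + 1 = 34; next = 33
base 11: 33 = 3·11; at 12: 3·12 = 36; next = 35

20, 23, 25, 27, 29, 31, 33, 35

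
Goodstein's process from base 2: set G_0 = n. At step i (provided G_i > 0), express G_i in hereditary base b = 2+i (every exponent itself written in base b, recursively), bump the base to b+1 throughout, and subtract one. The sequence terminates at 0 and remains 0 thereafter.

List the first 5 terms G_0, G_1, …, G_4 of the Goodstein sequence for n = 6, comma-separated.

base 2: 6 = 2^2 + 2; at 3: 3^3 + 3 = 30; next = 29
base 3: 29 = 3^3 + 2; at 4: 4^4 + 2 = 258; next = 257
base 4: 257 = 4^4 + 1; at 5: 5^5 + 1 = 3126; next = 3125
base 5: 3125 = 5^5; at 6: 6^6 = 46656; next = 46655

6, 29, 257, 3125, 46655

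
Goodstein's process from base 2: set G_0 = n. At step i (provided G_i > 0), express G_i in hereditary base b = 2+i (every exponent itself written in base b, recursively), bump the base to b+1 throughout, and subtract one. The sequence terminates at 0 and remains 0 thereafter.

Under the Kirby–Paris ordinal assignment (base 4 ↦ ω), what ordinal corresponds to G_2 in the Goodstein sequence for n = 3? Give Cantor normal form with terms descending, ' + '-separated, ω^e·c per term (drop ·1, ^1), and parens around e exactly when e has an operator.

3

step 0: 3 = 2 + 1; sub 3 for 2: 3 + 1; = 4; G_1 = 4−1 = 3
step 1: 3 = 3; sub 4 for 3: 4; = 4; G_2 = 4−1 = 3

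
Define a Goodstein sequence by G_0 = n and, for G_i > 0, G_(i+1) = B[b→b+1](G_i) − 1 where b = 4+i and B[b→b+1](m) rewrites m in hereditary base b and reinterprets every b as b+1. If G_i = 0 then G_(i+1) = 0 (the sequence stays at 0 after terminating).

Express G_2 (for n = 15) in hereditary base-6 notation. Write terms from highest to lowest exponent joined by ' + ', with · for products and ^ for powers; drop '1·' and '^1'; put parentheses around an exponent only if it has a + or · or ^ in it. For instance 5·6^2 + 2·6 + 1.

3·6 + 1

G_0 = 15. HB_4(15) = 3·4 + 3. Bump = 18. G_1 = 17.
G_1 = 17. HB_5(17) = 3·5 + 2. Bump = 20. G_2 = 19.
G_2 = 19. HB_6(19) = 3·6 + 1. Bump = 22. G_3 = 21.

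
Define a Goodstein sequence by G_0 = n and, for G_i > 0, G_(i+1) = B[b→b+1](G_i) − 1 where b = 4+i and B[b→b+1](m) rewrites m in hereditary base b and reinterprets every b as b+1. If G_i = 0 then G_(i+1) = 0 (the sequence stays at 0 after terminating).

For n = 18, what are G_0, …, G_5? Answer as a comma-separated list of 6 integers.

[0] 18 ≡ 4^2 + 2 (base 4). Lift 5: 27. −1: 26.
[1] 26 ≡ 5^2 + 1 (base 5). Lift 6: 37. −1: 36.
[2] 36 ≡ 6^2 (base 6). Lift 7: 49. −1: 48.
[3] 48 ≡ 6·7 + 6 (base 7). Lift 8: 54. −1: 53.
[4] 53 ≡ 6·8 + 5 (base 8). Lift 9: 59. −1: 58.

18, 26, 36, 48, 53, 58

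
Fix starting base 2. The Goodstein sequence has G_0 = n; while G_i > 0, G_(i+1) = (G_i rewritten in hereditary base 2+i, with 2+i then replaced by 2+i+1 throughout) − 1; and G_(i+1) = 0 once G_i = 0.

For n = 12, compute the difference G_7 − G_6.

3352566707

[0] 12 ≡ 2^(2 + 1) + 2^2 (base 2). Lift 3: 108. −1: 107.
[1] 107 ≡ 3^(3 + 1) + 2·3^2 + 2·3 + 2 (base 3). Lift 4: 1066. −1: 1065.
[2] 1065 ≡ 4^(4 + 1) + 2·4^2 + 2·4 + 1 (base 4). Lift 5: 15686. −1: 15685.
[3] 15685 ≡ 5^(5 + 1) + 2·5^2 + 2·5 (base 5). Lift 6: 280020. −1: 280019.
[4] 280019 ≡ 6^(6 + 1) + 2·6^2 + 6 + 5 (base 6). Lift 7: 5764911. −1: 5764910.
[5] 5764910 ≡ 7^(7 + 1) + 2·7^2 + 7 + 4 (base 7). Lift 8: 134217868. −1: 134217867.
[6] 134217867 ≡ 8^(8 + 1) + 2·8^2 + 8 + 3 (base 8). Lift 9: 3486784575. −1: 3486784574.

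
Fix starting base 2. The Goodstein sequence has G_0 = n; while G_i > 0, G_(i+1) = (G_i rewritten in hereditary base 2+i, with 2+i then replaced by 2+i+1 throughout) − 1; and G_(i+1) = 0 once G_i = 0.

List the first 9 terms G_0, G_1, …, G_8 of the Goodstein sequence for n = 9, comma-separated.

9, 81, 1023, 9842, 140743, 2471826, 50333399, 1162263921, 30000003325

9 —HB2→ 2^(2 + 1) + 1 —bump→ 3^(3 + 1) + 1 = 82 —(−1)→ 81
81 —HB3→ 3^(3 + 1) —bump→ 4^(4 + 1) = 1024 —(−1)→ 1023
1023 —HB4→ 3·4^4 + 3·4^3 + 3·4^2 + 3·4 + 3 —bump→ 3·5^5 + 3·5^3 + 3·5^2 + 3·5 + 3 = 9843 —(−1)→ 9842
9842 —HB5→ 3·5^5 + 3·5^3 + 3·5^2 + 3·5 + 2 —bump→ 3·6^6 + 3·6^3 + 3·6^2 + 3·6 + 2 = 140744 —(−1)→ 140743
140743 —HB6→ 3·6^6 + 3·6^3 + 3·6^2 + 3·6 + 1 —bump→ 3·7^7 + 3·7^3 + 3·7^2 + 3·7 + 1 = 2471827 —(−1)→ 2471826
2471826 —HB7→ 3·7^7 + 3·7^3 + 3·7^2 + 3·7 —bump→ 3·8^8 + 3·8^3 + 3·8^2 + 3·8 = 50333400 —(−1)→ 50333399
50333399 —HB8→ 3·8^8 + 3·8^3 + 3·8^2 + 2·8 + 7 —bump→ 3·9^9 + 3·9^3 + 3·9^2 + 2·9 + 7 = 1162263922 —(−1)→ 1162263921
1162263921 —HB9→ 3·9^9 + 3·9^3 + 3·9^2 + 2·9 + 6 —bump→ 3·10^10 + 3·10^3 + 3·10^2 + 2·10 + 6 = 30000003326 —(−1)→ 30000003325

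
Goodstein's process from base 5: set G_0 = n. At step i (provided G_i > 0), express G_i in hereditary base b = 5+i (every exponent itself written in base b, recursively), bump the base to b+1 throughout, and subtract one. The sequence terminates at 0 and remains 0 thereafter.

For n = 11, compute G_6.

13

base 5: 11 = 2·5 + 1; at 6: 2·6 + 1 = 13; next = 12
base 6: 12 = 2·6; at 7: 2·7 = 14; next = 13
base 7: 13 = 7 + 6; at 8: 8 + 6 = 14; next = 13
base 8: 13 = 8 + 5; at 9: 9 + 5 = 14; next = 13
base 9: 13 = 9 + 4; at 10: 10 + 4 = 14; next = 13
base 10: 13 = 10 + 3; at 11: 11 + 3 = 14; next = 13
base 11: 13 = 11 + 2; at 12: 12 + 2 = 14; next = 13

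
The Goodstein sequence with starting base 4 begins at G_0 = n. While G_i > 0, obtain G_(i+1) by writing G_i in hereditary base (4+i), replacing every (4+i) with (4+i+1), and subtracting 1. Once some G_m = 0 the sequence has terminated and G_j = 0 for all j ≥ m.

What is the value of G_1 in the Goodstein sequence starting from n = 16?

24

base 4: 16 = 4^2; at 5: 5^2 = 25; next = 24
base 5: 24 = 4·5 + 4; at 6: 4·6 + 4 = 28; next = 27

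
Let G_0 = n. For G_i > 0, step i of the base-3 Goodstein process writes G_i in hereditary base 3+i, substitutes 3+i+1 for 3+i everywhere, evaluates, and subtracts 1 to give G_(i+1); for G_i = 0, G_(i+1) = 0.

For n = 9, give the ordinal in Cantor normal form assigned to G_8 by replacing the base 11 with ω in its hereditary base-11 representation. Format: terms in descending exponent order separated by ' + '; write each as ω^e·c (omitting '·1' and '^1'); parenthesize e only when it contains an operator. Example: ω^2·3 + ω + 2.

ω·2 + 4

step 0: 9 = 3^2; sub 4 for 3: 4^2; = 16; G_1 = 16−1 = 15
step 1: 15 = 3·4 + 3; sub 5 for 4: 3·5 + 3; = 18; G_2 = 18−1 = 17
step 2: 17 = 3·5 + 2; sub 6 for 5: 3·6 + 2; = 20; G_3 = 20−1 = 19
step 3: 19 = 3·6 + 1; sub 7 for 6: 3·7 + 1; = 22; G_4 = 22−1 = 21
step 4: 21 = 3·7; sub 8 for 7: 3·8; = 24; G_5 = 24−1 = 23
step 5: 23 = 2·8 + 7; sub 9 for 8: 2·9 + 7; = 25; G_6 = 25−1 = 24
step 6: 24 = 2·9 + 6; sub 10 for 9: 2·10 + 6; = 26; G_7 = 26−1 = 25
step 7: 25 = 2·10 + 5; sub 11 for 10: 2·11 + 5; = 27; G_8 = 27−1 = 26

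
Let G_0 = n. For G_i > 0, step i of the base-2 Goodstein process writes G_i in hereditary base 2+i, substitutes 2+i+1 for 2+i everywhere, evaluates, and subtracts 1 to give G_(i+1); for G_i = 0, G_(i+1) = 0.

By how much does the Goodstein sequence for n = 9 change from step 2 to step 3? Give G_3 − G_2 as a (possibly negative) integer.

(0) 9|_2 = 2^(2 + 1) + 1 ↦ 3^(3 + 1) + 1|_3 = 82 ⇒ 81
(1) 81|_3 = 3^(3 + 1) ↦ 4^(4 + 1)|_4 = 1024 ⇒ 1023
(2) 1023|_4 = 3·4^4 + 3·4^3 + 3·4^2 + 3·4 + 3 ↦ 3·5^5 + 3·5^3 + 3·5^2 + 3·5 + 3|_5 = 9843 ⇒ 9842

8819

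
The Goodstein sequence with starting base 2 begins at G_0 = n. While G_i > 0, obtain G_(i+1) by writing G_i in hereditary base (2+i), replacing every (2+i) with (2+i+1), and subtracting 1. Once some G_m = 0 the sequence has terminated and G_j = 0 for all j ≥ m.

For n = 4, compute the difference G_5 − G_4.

26

G_0=4  [base 2] 2^2  →[2↦3]→  3^3 = 27  −1 ⇒ G_1=26
G_1=26  [base 3] 2·3^2 + 2·3 + 2  →[3↦4]→  2·4^2 + 2·4 + 2 = 42  −1 ⇒ G_2=41
G_2=41  [base 4] 2·4^2 + 2·4 + 1  →[4↦5]→  2·5^2 + 2·5 + 1 = 61  −1 ⇒ G_3=60
G_3=60  [base 5] 2·5^2 + 2·5  →[5↦6]→  2·6^2 + 2·6 = 84  −1 ⇒ G_4=83
G_4=83  [base 6] 2·6^2 + 6 + 5  →[6↦7]→  2·7^2 + 7 + 5 = 110  −1 ⇒ G_5=109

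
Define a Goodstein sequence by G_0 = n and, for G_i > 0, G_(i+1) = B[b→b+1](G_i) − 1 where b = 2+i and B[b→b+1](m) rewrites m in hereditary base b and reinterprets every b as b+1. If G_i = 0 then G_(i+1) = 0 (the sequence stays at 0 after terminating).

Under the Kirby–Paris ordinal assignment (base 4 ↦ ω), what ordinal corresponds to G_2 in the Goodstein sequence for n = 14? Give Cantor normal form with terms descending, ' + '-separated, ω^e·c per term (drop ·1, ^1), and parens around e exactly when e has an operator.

base 2: 14 = 2^(2 + 1) + 2^2 + 2; at 3: 3^(3 + 1) + 3^3 + 3 = 111; next = 110
base 3: 110 = 3^(3 + 1) + 3^3 + 2; at 4: 4^(4 + 1) + 4^4 + 2 = 1282; next = 1281
base 4: 1281 = 4^(4 + 1) + 4^4 + 1; at 5: 5^(5 + 1) + 5^5 + 1 = 18751; next = 18750

ω^(ω + 1) + ω^ω + 1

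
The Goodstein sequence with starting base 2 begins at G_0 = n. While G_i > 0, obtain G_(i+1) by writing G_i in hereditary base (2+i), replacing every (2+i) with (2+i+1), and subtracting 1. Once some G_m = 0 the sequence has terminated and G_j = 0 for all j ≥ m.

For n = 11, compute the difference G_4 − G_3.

base 2: 11 = 2^(2 + 1) + 2 + 1; at 3: 3^(3 + 1) + 3 + 1 = 85; next = 84
base 3: 84 = 3^(3 + 1) + 3; at 4: 4^(4 + 1) + 4 = 1028; next = 1027
base 4: 1027 = 4^(4 + 1) + 3; at 5: 5^(5 + 1) + 3 = 15628; next = 15627
base 5: 15627 = 5^(5 + 1) + 2; at 6: 6^(6 + 1) + 2 = 279938; next = 279937

264310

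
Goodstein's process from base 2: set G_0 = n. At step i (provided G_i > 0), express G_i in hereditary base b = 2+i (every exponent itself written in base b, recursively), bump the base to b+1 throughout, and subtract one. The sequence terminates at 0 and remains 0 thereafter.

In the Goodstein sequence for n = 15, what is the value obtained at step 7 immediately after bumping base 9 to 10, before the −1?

base 2: 15 = 2^(2 + 1) + 2^2 + 2 + 1; at 3: 3^(3 + 1) + 3^3 + 3 + 1 = 112; next = 111
base 3: 111 = 3^(3 + 1) + 3^3 + 3; at 4: 4^(4 + 1) + 4^4 + 4 = 1284; next = 1283
base 4: 1283 = 4^(4 + 1) + 4^4 + 3; at 5: 5^(5 + 1) + 5^5 + 3 = 18753; next = 18752
base 5: 18752 = 5^(5 + 1) + 5^5 + 2; at 6: 6^(6 + 1) + 6^6 + 2 = 326594; next = 326593
base 6: 326593 = 6^(6 + 1) + 6^6 + 1; at 7: 7^(7 + 1) + 7^7 + 1 = 6588345; next = 6588344
base 7: 6588344 = 7^(7 + 1) + 7^7; at 8: 8^(8 + 1) + 8^8 = 150994944; next = 150994943
base 8: 150994943 = 8^(8 + 1) + 7·8^7 + 7·8^6 + 7·8^5 + 7·8^4 + 7·8^3 + 7·8^2 + 7·8 + 7; at 9: 9^(9 + 1) + 7·9^7 + 7·9^6 + 7·9^5 + 7·9^4 + 7·9^3 + 7·9^2 + 7·9 + 7 = 3524450281; next = 3524450280

100077777776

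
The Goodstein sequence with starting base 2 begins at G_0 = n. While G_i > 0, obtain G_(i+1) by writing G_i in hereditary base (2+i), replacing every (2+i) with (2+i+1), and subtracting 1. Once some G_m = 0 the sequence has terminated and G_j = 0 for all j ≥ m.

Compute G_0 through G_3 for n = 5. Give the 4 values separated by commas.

i=0: 5 = 2^2 + 1 (b=2); 2→3: 3^3 + 1 = 28; 28−1 = 27
i=1: 27 = 3^3 (b=3); 3→4: 4^4 = 256; 256−1 = 255
i=2: 255 = 3·4^3 + 3·4^2 + 3·4 + 3 (b=4); 4→5: 3·5^3 + 3·5^2 + 3·5 + 3 = 468; 468−1 = 467

5, 27, 255, 467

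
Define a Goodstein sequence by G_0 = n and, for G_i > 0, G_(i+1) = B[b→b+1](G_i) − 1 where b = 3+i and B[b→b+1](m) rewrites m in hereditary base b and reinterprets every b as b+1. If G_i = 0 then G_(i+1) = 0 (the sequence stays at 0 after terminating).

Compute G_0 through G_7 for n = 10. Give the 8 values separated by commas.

i=0: 10 = 3^2 + 1 (b=3); 3→4: 4^2 + 1 = 17; 17−1 = 16
i=1: 16 = 4^2 (b=4); 4→5: 5^2 = 25; 25−1 = 24
i=2: 24 = 4·5 + 4 (b=5); 5→6: 4·6 + 4 = 28; 28−1 = 27
i=3: 27 = 4·6 + 3 (b=6); 6→7: 4·7 + 3 = 31; 31−1 = 30
i=4: 30 = 4·7 + 2 (b=7); 7→8: 4·8 + 2 = 34; 34−1 = 33
i=5: 33 = 4·8 + 1 (b=8); 8→9: 4·9 + 1 = 37; 37−1 = 36
i=6: 36 = 4·9 (b=9); 9→10: 4·10 = 40; 40−1 = 39

10, 16, 24, 27, 30, 33, 36, 39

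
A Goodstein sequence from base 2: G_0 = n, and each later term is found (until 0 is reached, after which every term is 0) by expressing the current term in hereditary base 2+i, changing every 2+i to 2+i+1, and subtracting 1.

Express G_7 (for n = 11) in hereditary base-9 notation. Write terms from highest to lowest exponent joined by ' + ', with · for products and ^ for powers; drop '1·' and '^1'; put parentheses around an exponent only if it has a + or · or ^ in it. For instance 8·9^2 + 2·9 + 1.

11 —HB2→ 2^(2 + 1) + 2 + 1 —bump→ 3^(3 + 1) + 3 + 1 = 85 —(−1)→ 84
84 —HB3→ 3^(3 + 1) + 3 —bump→ 4^(4 + 1) + 4 = 1028 —(−1)→ 1027
1027 —HB4→ 4^(4 + 1) + 3 —bump→ 5^(5 + 1) + 3 = 15628 —(−1)→ 15627
15627 —HB5→ 5^(5 + 1) + 2 —bump→ 6^(6 + 1) + 2 = 279938 —(−1)→ 279937
279937 —HB6→ 6^(6 + 1) + 1 —bump→ 7^(7 + 1) + 1 = 5764802 —(−1)→ 5764801
5764801 —HB7→ 7^(7 + 1) —bump→ 8^(8 + 1) = 134217728 —(−1)→ 134217727
134217727 —HB8→ 7·8^8 + 7·8^7 + 7·8^6 + 7·8^5 + 7·8^4 + 7·8^3 + 7·8^2 + 7·8 + 7 —bump→ 7·9^9 + 7·9^7 + 7·9^6 + 7·9^5 + 7·9^4 + 7·9^3 + 7·9^2 + 7·9 + 7 = 2749609303 —(−1)→ 2749609302
2749609302 —HB9→ 7·9^9 + 7·9^7 + 7·9^6 + 7·9^5 + 7·9^4 + 7·9^3 + 7·9^2 + 7·9 + 6 —bump→ 7·10^10 + 7·10^7 + 7·10^6 + 7·10^5 + 7·10^4 + 7·10^3 + 7·10^2 + 7·10 + 6 = 70077777776 —(−1)→ 70077777775

7·9^9 + 7·9^7 + 7·9^6 + 7·9^5 + 7·9^4 + 7·9^3 + 7·9^2 + 7·9 + 6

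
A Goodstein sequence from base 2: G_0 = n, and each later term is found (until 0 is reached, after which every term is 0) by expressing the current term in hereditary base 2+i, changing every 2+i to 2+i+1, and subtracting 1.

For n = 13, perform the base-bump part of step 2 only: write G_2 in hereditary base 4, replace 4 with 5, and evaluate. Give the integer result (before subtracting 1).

[0] 13 ≡ 2^(2 + 1) + 2^2 + 1 (base 2). Lift 3: 109. −1: 108.
[1] 108 ≡ 3^(3 + 1) + 3^3 (base 3). Lift 4: 1280. −1: 1279.
[2] 1279 ≡ 4^(4 + 1) + 3·4^3 + 3·4^2 + 3·4 + 3 (base 4). Lift 5: 16093. −1: 16092.

16093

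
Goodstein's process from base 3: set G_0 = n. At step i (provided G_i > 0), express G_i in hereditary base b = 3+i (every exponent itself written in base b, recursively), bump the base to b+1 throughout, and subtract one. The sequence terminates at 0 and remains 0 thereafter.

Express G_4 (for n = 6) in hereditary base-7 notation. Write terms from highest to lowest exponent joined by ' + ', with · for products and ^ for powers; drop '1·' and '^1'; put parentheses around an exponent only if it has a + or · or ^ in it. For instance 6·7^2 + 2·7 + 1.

7

i=0: 6 = 2·3 (b=3); 3→4: 2·4 = 8; 8−1 = 7
i=1: 7 = 4 + 3 (b=4); 4→5: 5 + 3 = 8; 8−1 = 7
i=2: 7 = 5 + 2 (b=5); 5→6: 6 + 2 = 8; 8−1 = 7
i=3: 7 = 6 + 1 (b=6); 6→7: 7 + 1 = 8; 8−1 = 7
i=4: 7 = 7 (b=7); 7→8: 8 = 8; 8−1 = 7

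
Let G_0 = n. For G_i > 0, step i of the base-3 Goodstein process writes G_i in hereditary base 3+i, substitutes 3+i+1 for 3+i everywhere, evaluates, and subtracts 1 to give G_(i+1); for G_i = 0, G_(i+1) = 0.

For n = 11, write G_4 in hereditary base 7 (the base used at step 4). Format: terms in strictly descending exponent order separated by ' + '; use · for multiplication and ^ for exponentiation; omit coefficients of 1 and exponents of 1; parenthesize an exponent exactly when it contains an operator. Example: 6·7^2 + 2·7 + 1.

i=0: 11 = 3^2 + 2 (b=3); 3→4: 4^2 + 2 = 18; 18−1 = 17
i=1: 17 = 4^2 + 1 (b=4); 4→5: 5^2 + 1 = 26; 26−1 = 25
i=2: 25 = 5^2 (b=5); 5→6: 6^2 = 36; 36−1 = 35
i=3: 35 = 5·6 + 5 (b=6); 6→7: 5·7 + 5 = 40; 40−1 = 39
i=4: 39 = 5·7 + 4 (b=7); 7→8: 5·8 + 4 = 44; 44−1 = 43

5·7 + 4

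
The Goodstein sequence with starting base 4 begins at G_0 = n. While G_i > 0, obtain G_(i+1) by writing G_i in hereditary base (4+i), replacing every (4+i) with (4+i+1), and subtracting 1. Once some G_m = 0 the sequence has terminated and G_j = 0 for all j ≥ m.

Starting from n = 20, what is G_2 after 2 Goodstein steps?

39

step 0: 20 = 4^2 + 4; sub 5 for 4: 5^2 + 5; = 30; G_1 = 30−1 = 29
step 1: 29 = 5^2 + 4; sub 6 for 5: 6^2 + 4; = 40; G_2 = 40−1 = 39
step 2: 39 = 6^2 + 3; sub 7 for 6: 7^2 + 3; = 52; G_3 = 52−1 = 51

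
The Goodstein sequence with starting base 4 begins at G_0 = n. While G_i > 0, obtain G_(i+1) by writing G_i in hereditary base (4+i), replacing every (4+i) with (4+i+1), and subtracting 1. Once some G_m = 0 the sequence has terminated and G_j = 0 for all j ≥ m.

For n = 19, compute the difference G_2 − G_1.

(0) 19|_4 = 4^2 + 3 ↦ 5^2 + 3|_5 = 28 ⇒ 27
(1) 27|_5 = 5^2 + 2 ↦ 6^2 + 2|_6 = 38 ⇒ 37

10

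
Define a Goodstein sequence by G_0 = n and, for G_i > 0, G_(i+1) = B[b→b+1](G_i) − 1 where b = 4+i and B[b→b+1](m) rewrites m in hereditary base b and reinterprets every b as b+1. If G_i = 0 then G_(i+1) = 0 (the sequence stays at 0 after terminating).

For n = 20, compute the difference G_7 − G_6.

8

(0) 20|_4 = 4^2 + 4 ↦ 5^2 + 5|_5 = 30 ⇒ 29
(1) 29|_5 = 5^2 + 4 ↦ 6^2 + 4|_6 = 40 ⇒ 39
(2) 39|_6 = 6^2 + 3 ↦ 7^2 + 3|_7 = 52 ⇒ 51
(3) 51|_7 = 7^2 + 2 ↦ 8^2 + 2|_8 = 66 ⇒ 65
(4) 65|_8 = 8^2 + 1 ↦ 9^2 + 1|_9 = 82 ⇒ 81
(5) 81|_9 = 9^2 ↦ 10^2|_10 = 100 ⇒ 99
(6) 99|_10 = 9·10 + 9 ↦ 9·11 + 9|_11 = 108 ⇒ 107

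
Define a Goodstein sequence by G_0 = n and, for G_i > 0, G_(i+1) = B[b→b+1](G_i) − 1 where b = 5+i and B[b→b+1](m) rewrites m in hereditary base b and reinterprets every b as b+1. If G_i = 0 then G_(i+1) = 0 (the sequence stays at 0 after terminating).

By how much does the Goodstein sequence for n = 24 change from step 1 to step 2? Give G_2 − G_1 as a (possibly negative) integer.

3

G_0=24  [base 5] 4·5 + 4  →[5↦6]→  4·6 + 4 = 28  −1 ⇒ G_1=27
G_1=27  [base 6] 4·6 + 3  →[6↦7]→  4·7 + 3 = 31  −1 ⇒ G_2=30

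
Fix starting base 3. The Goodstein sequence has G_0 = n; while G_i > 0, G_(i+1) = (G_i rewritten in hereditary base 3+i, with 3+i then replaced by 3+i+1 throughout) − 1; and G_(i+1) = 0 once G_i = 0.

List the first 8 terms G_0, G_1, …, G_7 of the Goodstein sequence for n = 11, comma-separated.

11, 17, 25, 35, 39, 43, 47, 51

(0) 11|_3 = 3^2 + 2 ↦ 4^2 + 2|_4 = 18 ⇒ 17
(1) 17|_4 = 4^2 + 1 ↦ 5^2 + 1|_5 = 26 ⇒ 25
(2) 25|_5 = 5^2 ↦ 6^2|_6 = 36 ⇒ 35
(3) 35|_6 = 5·6 + 5 ↦ 5·7 + 5|_7 = 40 ⇒ 39
(4) 39|_7 = 5·7 + 4 ↦ 5·8 + 4|_8 = 44 ⇒ 43
(5) 43|_8 = 5·8 + 3 ↦ 5·9 + 3|_9 = 48 ⇒ 47
(6) 47|_9 = 5·9 + 2 ↦ 5·10 + 2|_10 = 52 ⇒ 51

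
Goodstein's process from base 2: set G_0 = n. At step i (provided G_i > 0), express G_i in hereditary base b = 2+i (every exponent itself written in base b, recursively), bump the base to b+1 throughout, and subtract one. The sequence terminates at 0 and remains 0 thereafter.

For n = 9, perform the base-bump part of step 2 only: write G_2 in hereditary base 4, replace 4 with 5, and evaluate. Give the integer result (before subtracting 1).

[0] 9 ≡ 2^(2 + 1) + 1 (base 2). Lift 3: 82. −1: 81.
[1] 81 ≡ 3^(3 + 1) (base 3). Lift 4: 1024. −1: 1023.

9843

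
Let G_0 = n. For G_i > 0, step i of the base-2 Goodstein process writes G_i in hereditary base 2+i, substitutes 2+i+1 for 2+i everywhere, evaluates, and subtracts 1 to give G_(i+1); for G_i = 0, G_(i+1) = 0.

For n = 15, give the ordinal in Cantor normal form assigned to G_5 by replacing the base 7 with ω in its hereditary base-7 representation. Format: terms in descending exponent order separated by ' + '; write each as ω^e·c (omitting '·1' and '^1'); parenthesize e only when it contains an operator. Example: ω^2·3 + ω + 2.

i=0: 15 = 2^(2 + 1) + 2^2 + 2 + 1 (b=2); 2→3: 3^(3 + 1) + 3^3 + 3 + 1 = 112; 112−1 = 111
i=1: 111 = 3^(3 + 1) + 3^3 + 3 (b=3); 3→4: 4^(4 + 1) + 4^4 + 4 = 1284; 1284−1 = 1283
i=2: 1283 = 4^(4 + 1) + 4^4 + 3 (b=4); 4→5: 5^(5 + 1) + 5^5 + 3 = 18753; 18753−1 = 18752
i=3: 18752 = 5^(5 + 1) + 5^5 + 2 (b=5); 5→6: 6^(6 + 1) + 6^6 + 2 = 326594; 326594−1 = 326593
i=4: 326593 = 6^(6 + 1) + 6^6 + 1 (b=6); 6→7: 7^(7 + 1) + 7^7 + 1 = 6588345; 6588345−1 = 6588344
i=5: 6588344 = 7^(7 + 1) + 7^7 (b=7); 7→8: 8^(8 + 1) + 8^8 = 150994944; 150994944−1 = 150994943

ω^(ω + 1) + ω^ω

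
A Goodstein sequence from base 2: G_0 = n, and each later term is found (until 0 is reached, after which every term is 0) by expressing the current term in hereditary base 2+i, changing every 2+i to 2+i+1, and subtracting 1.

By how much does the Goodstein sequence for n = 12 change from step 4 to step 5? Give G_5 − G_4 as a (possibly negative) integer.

G_0 = 12. HB_2(12) = 2^(2 + 1) + 2^2. Bump = 108. G_1 = 107.
G_1 = 107. HB_3(107) = 3^(3 + 1) + 2·3^2 + 2·3 + 2. Bump = 1066. G_2 = 1065.
G_2 = 1065. HB_4(1065) = 4^(4 + 1) + 2·4^2 + 2·4 + 1. Bump = 15686. G_3 = 15685.
G_3 = 15685. HB_5(15685) = 5^(5 + 1) + 2·5^2 + 2·5. Bump = 280020. G_4 = 280019.
G_4 = 280019. HB_6(280019) = 6^(6 + 1) + 2·6^2 + 6 + 5. Bump = 5764911. G_5 = 5764910.

5484891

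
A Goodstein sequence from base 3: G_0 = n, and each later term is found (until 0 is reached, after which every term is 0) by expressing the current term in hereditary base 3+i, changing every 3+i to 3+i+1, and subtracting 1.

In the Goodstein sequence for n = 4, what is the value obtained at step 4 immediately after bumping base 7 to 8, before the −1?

base 3: 4 = 3 + 1; at 4: 4 + 1 = 5; next = 4
base 4: 4 = 4; at 5: 5 = 5; next = 4
base 5: 4 = 4; at 6: 4 = 4; next = 3
base 6: 3 = 3; at 7: 3 = 3; next = 2
base 7: 2 = 2; at 8: 2 = 2; next = 1

2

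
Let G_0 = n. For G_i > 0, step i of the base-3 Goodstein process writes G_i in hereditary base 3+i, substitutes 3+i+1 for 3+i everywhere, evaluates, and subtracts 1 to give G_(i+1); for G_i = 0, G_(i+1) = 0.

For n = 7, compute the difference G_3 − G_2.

0

base 3: 7 = 2·3 + 1; at 4: 2·4 + 1 = 9; next = 8
base 4: 8 = 2·4; at 5: 2·5 = 10; next = 9
base 5: 9 = 5 + 4; at 6: 6 + 4 = 10; next = 9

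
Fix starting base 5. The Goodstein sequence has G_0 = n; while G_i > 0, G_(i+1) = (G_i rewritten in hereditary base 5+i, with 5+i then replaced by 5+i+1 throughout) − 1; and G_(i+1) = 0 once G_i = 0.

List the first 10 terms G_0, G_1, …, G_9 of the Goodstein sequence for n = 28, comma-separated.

G_0 = 28. HB_5(28) = 5^2 + 3. Bump = 39. G_1 = 38.
G_1 = 38. HB_6(38) = 6^2 + 2. Bump = 51. G_2 = 50.
G_2 = 50. HB_7(50) = 7^2 + 1. Bump = 65. G_3 = 64.
G_3 = 64. HB_8(64) = 8^2. Bump = 81. G_4 = 80.
G_4 = 80. HB_9(80) = 8·9 + 8. Bump = 88. G_5 = 87.
G_5 = 87. HB_10(87) = 8·10 + 7. Bump = 95. G_6 = 94.
G_6 = 94. HB_11(94) = 8·11 + 6. Bump = 102. G_7 = 101.
G_7 = 101. HB_12(101) = 8·12 + 5. Bump = 109. G_8 = 108.
G_8 = 108. HB_13(108) = 8·13 + 4. Bump = 116. G_9 = 115.

28, 38, 50, 64, 80, 87, 94, 101, 108, 115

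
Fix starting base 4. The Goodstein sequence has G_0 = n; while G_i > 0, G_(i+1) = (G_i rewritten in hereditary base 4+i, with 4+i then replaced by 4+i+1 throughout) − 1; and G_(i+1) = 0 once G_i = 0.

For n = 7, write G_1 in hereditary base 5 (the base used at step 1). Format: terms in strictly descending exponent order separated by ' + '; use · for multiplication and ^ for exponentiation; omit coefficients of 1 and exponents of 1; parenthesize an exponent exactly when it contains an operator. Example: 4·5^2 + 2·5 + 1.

5 + 2

G_0 = 7. HB_4(7) = 4 + 3. Bump = 8. G_1 = 7.
G_1 = 7. HB_5(7) = 5 + 2. Bump = 8. G_2 = 7.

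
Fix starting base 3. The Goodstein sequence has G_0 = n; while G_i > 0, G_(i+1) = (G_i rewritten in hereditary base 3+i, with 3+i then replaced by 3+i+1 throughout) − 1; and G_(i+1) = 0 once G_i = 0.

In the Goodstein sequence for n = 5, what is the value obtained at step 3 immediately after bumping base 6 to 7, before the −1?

step 0: 5 = 3 + 2; sub 4 for 3: 4 + 2; = 6; G_1 = 6−1 = 5
step 1: 5 = 4 + 1; sub 5 for 4: 5 + 1; = 6; G_2 = 6−1 = 5
step 2: 5 = 5; sub 6 for 5: 6; = 6; G_3 = 6−1 = 5
step 3: 5 = 5; sub 7 for 6: 5; = 5; G_4 = 5−1 = 4

5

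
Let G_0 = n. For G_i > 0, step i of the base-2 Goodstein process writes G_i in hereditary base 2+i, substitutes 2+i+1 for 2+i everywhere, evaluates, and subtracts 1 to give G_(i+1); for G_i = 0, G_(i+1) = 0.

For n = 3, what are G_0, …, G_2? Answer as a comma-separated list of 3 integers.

G_0 = 3. HB_2(3) = 2 + 1. Bump = 4. G_1 = 3.
G_1 = 3. HB_3(3) = 3. Bump = 4. G_2 = 3.

3, 3, 3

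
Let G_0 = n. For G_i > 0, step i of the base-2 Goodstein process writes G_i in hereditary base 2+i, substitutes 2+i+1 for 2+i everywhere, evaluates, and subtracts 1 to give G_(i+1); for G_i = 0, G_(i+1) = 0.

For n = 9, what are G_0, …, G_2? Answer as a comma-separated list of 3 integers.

9, 81, 1023

G_0 = 9. HB_2(9) = 2^(2 + 1) + 1. Bump = 82. G_1 = 81.
G_1 = 81. HB_3(81) = 3^(3 + 1). Bump = 1024. G_2 = 1023.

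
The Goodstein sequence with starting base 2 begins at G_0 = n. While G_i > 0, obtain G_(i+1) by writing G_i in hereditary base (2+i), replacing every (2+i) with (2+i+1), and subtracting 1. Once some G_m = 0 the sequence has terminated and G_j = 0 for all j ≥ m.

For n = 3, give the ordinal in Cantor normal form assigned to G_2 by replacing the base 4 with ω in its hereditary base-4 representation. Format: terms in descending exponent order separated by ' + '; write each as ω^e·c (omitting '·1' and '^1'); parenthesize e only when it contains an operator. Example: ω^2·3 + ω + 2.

base 2: 3 = 2 + 1; at 3: 3 + 1 = 4; next = 3
base 3: 3 = 3; at 4: 4 = 4; next = 3
base 4: 3 = 3; at 5: 3 = 3; next = 2

3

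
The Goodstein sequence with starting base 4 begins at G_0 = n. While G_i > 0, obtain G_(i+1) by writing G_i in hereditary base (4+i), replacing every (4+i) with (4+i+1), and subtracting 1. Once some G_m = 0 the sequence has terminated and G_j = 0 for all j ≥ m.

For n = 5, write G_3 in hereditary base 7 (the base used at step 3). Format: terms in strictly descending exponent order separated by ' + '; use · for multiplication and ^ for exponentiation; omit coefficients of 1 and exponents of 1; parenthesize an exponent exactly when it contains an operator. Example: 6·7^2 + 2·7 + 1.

(0) 5|_4 = 4 + 1 ↦ 5 + 1|_5 = 6 ⇒ 5
(1) 5|_5 = 5 ↦ 6|_6 = 6 ⇒ 5
(2) 5|_6 = 5 ↦ 5|_7 = 5 ⇒ 4

4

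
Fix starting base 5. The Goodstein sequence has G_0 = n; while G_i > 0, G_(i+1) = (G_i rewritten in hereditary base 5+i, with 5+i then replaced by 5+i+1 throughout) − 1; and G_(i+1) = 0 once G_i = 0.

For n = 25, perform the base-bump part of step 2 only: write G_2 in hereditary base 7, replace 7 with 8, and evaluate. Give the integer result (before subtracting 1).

i=0: 25 = 5^2 (b=5); 5→6: 6^2 = 36; 36−1 = 35
i=1: 35 = 5·6 + 5 (b=6); 6→7: 5·7 + 5 = 40; 40−1 = 39
i=2: 39 = 5·7 + 4 (b=7); 7→8: 5·8 + 4 = 44; 44−1 = 43

44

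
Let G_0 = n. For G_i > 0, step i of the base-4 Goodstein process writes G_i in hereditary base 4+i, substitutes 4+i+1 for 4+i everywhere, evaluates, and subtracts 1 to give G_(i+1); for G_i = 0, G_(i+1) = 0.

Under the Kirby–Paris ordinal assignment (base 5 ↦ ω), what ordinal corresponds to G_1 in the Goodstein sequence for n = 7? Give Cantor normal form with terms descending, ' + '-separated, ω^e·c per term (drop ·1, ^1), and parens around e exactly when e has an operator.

ω + 2

G_0=7  [base 4] 4 + 3  →[4↦5]→  5 + 3 = 8  −1 ⇒ G_1=7
G_1=7  [base 5] 5 + 2  →[5↦6]→  6 + 2 = 8  −1 ⇒ G_2=7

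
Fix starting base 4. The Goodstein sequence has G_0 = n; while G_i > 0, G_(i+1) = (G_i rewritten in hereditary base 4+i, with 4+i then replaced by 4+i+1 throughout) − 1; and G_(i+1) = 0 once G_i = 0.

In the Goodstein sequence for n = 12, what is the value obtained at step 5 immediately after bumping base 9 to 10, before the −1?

step 0: 12 = 3·4; sub 5 for 4: 3·5; = 15; G_1 = 15−1 = 14
step 1: 14 = 2·5 + 4; sub 6 for 5: 2·6 + 4; = 16; G_2 = 16−1 = 15
step 2: 15 = 2·6 + 3; sub 7 for 6: 2·7 + 3; = 17; G_3 = 17−1 = 16
step 3: 16 = 2·7 + 2; sub 8 for 7: 2·8 + 2; = 18; G_4 = 18−1 = 17
step 4: 17 = 2·8 + 1; sub 9 for 8: 2·9 + 1; = 19; G_5 = 19−1 = 18
step 5: 18 = 2·9; sub 10 for 9: 2·10; = 20; G_6 = 20−1 = 19

20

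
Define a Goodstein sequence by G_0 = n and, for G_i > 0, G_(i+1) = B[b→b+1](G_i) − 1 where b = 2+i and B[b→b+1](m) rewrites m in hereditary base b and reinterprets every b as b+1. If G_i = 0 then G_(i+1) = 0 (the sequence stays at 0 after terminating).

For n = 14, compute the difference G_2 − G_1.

G_0 = 14. HB_2(14) = 2^(2 + 1) + 2^2 + 2. Bump = 111. G_1 = 110.
G_1 = 110. HB_3(110) = 3^(3 + 1) + 3^3 + 2. Bump = 1282. G_2 = 1281.

1171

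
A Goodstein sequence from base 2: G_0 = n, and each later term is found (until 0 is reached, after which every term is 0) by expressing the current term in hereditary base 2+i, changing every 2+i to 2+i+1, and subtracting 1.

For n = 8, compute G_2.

[0] 8 ≡ 2^(2 + 1) (base 2). Lift 3: 81. −1: 80.
[1] 80 ≡ 2·3^3 + 2·3^2 + 2·3 + 2 (base 3). Lift 4: 554. −1: 553.

553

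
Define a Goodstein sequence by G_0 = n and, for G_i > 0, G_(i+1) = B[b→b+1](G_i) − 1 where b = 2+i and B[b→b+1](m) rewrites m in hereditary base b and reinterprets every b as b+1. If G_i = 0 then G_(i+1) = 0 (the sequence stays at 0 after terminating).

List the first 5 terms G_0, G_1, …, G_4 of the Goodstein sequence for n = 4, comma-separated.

step 0: 4 = 2^2; sub 3 for 2: 3^3; = 27; G_1 = 27−1 = 26
step 1: 26 = 2·3^2 + 2·3 + 2; sub 4 for 3: 2·4^2 + 2·4 + 2; = 42; G_2 = 42−1 = 41
step 2: 41 = 2·4^2 + 2·4 + 1; sub 5 for 4: 2·5^2 + 2·5 + 1; = 61; G_3 = 61−1 = 60
step 3: 60 = 2·5^2 + 2·5; sub 6 for 5: 2·6^2 + 2·6; = 84; G_4 = 84−1 = 83

4, 26, 41, 60, 83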